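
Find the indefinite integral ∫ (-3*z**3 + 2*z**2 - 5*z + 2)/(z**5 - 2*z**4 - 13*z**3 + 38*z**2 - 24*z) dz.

Factor the denominator: z*(z - 3)*(z - 2)*(z - 1)*(z + 4).
Partial-fraction decomposition: 41/(140*(z + 4)) - 2/(5*(z - 1)) + 2/(z - 2) - 38/(21*(z - 3)) - 1/(12*z).
Integrate each term: A/(z−a) contributes A·log|z−a|.

-log(z)/12 - 38*log(z - 3)/21 + 2*log(z - 2) - 2*log(z - 1)/5 + 41*log(z + 4)/140 + C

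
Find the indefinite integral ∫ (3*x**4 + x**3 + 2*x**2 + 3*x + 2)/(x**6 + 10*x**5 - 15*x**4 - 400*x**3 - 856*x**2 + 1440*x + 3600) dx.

1049*log(x - 6)/11616 - 9*log(x - 2)/784 + 11*log(x + 2)/288 + 511802*log(x + 5)/53361 - 233*log(x + 6)/24 + 1787/(231*x + 1155) + C

Factor the denominator: (x - 6)*(x - 2)*(x + 2)*(x + 5)**2*(x + 6).
Partial-fraction decomposition: -233/(24*(x + 6)) + 511802/(53361*(x + 5)) - 1787/(231*(x + 5)**2) + 11/(288*(x + 2)) - 9/(784*(x - 2)) + 1049/(11616*(x - 6)).
Integrate each term; A/(x−a) gives A·log|x−a|; A/(x−a)² gives −A/(x−a).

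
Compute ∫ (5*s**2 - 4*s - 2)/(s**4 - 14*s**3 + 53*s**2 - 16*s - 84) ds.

43*log(s - 7)/8 - 11*log(s - 6)/2 + log(s - 2)/6 - log(s + 1)/24 + C

Factor the denominator: (s - 7)*(s - 6)*(s - 2)*(s + 1).
Partial-fraction decomposition: -1/(24*(s + 1)) + 1/(6*(s - 2)) - 11/(2*(s - 6)) + 43/(8*(s - 7)).
Integrate each term: A/(s−a) contributes A·log|s−a|.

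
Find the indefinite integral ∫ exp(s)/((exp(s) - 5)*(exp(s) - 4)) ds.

log(exp(s) - 5) - log(exp(s) - 4) + C

Let u = e^s, du = e^s ds.
The integral becomes ∫ du/((u-4)(u-5)); decompose into partial fractions.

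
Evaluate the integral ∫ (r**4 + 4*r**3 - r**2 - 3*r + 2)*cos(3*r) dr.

Use integration by parts with u = r**4 + 4*r**3 - r**2 - 3*r + 2, dv = cos(3*r) dr, so v = sin(3*r)/3.
Apply parts 4 times (tabular method): alternate signs, differentiate u down to 0, integrate dv up.

r**4*sin(3*r)/3 + 4*r**3*sin(3*r)/3 + 4*r**3*cos(3*r)/9 - 7*r**2*sin(3*r)/9 + 4*r**2*cos(3*r)/3 - 17*r*sin(3*r)/9 - 14*r*cos(3*r)/27 + 68*sin(3*r)/81 - 17*cos(3*r)/27 + C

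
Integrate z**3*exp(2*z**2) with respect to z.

Let u = z², du = 2z dz; rewrite as (1/2)∫ u^1·exp(2u) du.
Now integrate by parts 1 time.

(2*z**2 - 1)*exp(2*z**2)/8 + C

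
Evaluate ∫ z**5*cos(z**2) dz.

Let u = z², du = 2z dz; rewrite as (1/2)∫ u^2·cos(1u) du.
Now integrate by parts 2 times.

z**4*sin(z**2)/2 + z**2*cos(z**2) - sin(z**2) + C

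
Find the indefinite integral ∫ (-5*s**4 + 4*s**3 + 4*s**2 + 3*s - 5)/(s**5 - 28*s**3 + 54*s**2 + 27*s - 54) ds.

-6613*log(s - 3)/2592 + log(s - 1)/56 + 13*log(s + 1)/160 - 7223*log(s + 6)/2835 + 257/(72*s - 216) + C

Factor the denominator: (s - 3)**2*(s - 1)*(s + 1)*(s + 6).
Partial-fraction decomposition: -7223/(2835*(s + 6)) + 13/(160*(s + 1)) + 1/(56*(s - 1)) - 6613/(2592*(s - 3)) - 257/(72*(s - 3)**2).
Integrate each term; A/(s−a) gives A·log|s−a|; A/(s−a)² gives −A/(s−a).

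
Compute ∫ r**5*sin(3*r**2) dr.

-r**4*cos(3*r**2)/6 + r**2*sin(3*r**2)/9 + cos(3*r**2)/27 + C

Let u = r², du = 2r dr; rewrite as (1/2)∫ u^2·sin(3u) du.
Now integrate by parts 2 times.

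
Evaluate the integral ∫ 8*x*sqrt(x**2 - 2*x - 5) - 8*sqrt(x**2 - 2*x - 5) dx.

Let u = x**2 - 2*x - 5, so du = (2*x - 2) dx.
Rewriting, the integral becomes 4·∫ √u du = 4·(2/3)u^(3/2).
Substituting back, u = x**2 - 2*x - 5.

8*(x**2 - 2*x - 5)**(3/2)/3 + C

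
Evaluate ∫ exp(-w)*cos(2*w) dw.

Let I denote the integral. Integrate by parts with u = cos(2*w), dv = exp(-w) dw, so v = -exp(-w): I = -exp(-w)*cos(2*w) − 2·∫ exp(-w)*sin(2*w) dw.
Apply parts again with u = sin(2*w), dv = exp(-w) dw: ∫ exp(-w)*sin(2*w) dw = -exp(-w)*sin(2*w) + 2·I. Substituting back brings back I: I = 2*exp(-w)*sin(2*w) - exp(-w)*cos(2*w) − 4·I.
Solving for I: (1 + 4)·I equals the remaining terms, so I = (1/5)·(2*exp(-w)*sin(2*w) - exp(-w)*cos(2*w)).

2*exp(-w)*sin(2*w)/5 - exp(-w)*cos(2*w)/5 + C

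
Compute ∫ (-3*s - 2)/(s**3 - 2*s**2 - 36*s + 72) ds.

-5*log(s - 6)/12 + log(s - 2)/4 + log(s + 6)/6 + C

Factor the denominator: (s - 6)*(s - 2)*(s + 6).
Partial-fraction decomposition: 1/(6*(s + 6)) + 1/(4*(s - 2)) - 5/(12*(s - 6)).
Integrate each term: A/(s−a) contributes A·log|s−a|.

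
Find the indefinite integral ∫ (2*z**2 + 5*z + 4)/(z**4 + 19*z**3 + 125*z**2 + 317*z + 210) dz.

log(z + 1)/120 - 29*log(z + 5)/8 + 46*log(z + 6)/5 - 67*log(z + 7)/12 + C

Factor the denominator: (z + 1)*(z + 5)*(z + 6)*(z + 7).
Partial-fraction decomposition: -67/(12*(z + 7)) + 46/(5*(z + 6)) - 29/(8*(z + 5)) + 1/(120*(z + 1)).
Integrate each term: A/(z−a) contributes A·log|z−a|.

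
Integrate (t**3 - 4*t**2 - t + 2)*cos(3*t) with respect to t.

t**3*sin(3*t)/3 - 4*t**2*sin(3*t)/3 + t**2*cos(3*t)/3 - 5*t*sin(3*t)/9 - 8*t*cos(3*t)/9 + 26*sin(3*t)/27 - 5*cos(3*t)/27 + C

Use integration by parts with u = t**3 - 4*t**2 - t + 2, dv = cos(3*t) dt, so v = sin(3*t)/3.
Apply parts 3 times (tabular method): alternate signs, differentiate u down to 0, integrate dv up.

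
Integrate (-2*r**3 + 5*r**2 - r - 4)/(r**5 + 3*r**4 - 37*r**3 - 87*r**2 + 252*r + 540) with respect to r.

Factor the denominator: (r - 5)*(r - 3)*(r + 2)*(r + 3)*(r + 6).
Partial-fraction decomposition: 307/(594*(r + 6)) - 49/(72*(r + 3)) + 17/(70*(r + 2)) + 4/(135*(r - 3)) - 67/(616*(r - 5)).
Integrate each term: A/(r−a) contributes A·log|r−a|.

-67*log(r - 5)/616 + 4*log(r - 3)/135 + 17*log(r + 2)/70 - 49*log(r + 3)/72 + 307*log(r + 6)/594 + C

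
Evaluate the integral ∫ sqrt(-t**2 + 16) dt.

Substitute t = 4·sin(θ), so dt = 4·cos(θ) dθ and the radical becomes sqrt(-t**2 + 16) = 4·cos(θ) by the Pythagorean identity.
Integrate the resulting trig expression in θ, then back-substitute θ = asin(t/4), sin(θ) = t/4, cos(θ) = sqrt(-t**2 + 16)/4 (absorbing any constant into C).

t*sqrt(-t**2 + 16)/2 + 8*asin(t/4) + C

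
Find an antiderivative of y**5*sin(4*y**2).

Let u = y², du = 2y dy; rewrite as (1/2)∫ u^2·sin(4u) du.
Now integrate by parts 2 times.

-y**4*cos(4*y**2)/8 + y**2*sin(4*y**2)/16 + cos(4*y**2)/64 + C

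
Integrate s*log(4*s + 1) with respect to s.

s**2*log(4*s + 1)/2 - s**2/4 + s/8 - log(4*s + 1)/32 + C

Use integration by parts with u = log(4*s + 1), dv = s ds.
Then du = 4/(4*s + 1) ds and v = s**2/2.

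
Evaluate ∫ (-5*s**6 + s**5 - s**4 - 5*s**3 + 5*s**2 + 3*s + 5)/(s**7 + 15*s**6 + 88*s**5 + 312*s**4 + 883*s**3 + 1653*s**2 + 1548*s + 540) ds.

Factor the denominator: (s + 1)**2*(s + 2)*(s + 5)*(s + 6)*(s**2 + 9).
Partial-fraction decomposition: (157297*s - 165237)/(198900*(s**2 + 9)) - 48221/(900*(s + 6)) + 27045/(544*(s + 5)) - 103/(52*(s + 2)) + 43/(800*(s + 1)) + 1/(40*(s + 1)**2).
Integrate each term; A/(s−a) gives A·log|s−a|; the (Bs+D)/(s²+p²) term gives a log and an atan.

43*log(s + 1)/800 - 103*log(s + 2)/52 + 27045*log(s + 5)/544 - 48221*log(s + 6)/900 + 157297*log(s**2 + 9)/397800 - 55079*atan(s/3)/198900 - 1/(40*s + 40) + C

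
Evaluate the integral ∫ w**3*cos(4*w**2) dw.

w**2*sin(4*w**2)/8 + cos(4*w**2)/32 + C

Let u = w², du = 2w dw; rewrite as (1/2)∫ u^1·cos(4u) du.
Now integrate by parts 1 time.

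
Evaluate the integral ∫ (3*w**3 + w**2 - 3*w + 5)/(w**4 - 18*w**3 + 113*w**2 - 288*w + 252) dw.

531*log(w - 7)/10 - 671*log(w - 6)/12 + 43*log(w - 3)/6 - 27*log(w - 2)/20 + C

Factor the denominator: (w - 7)*(w - 6)*(w - 3)*(w - 2).
Partial-fraction decomposition: -27/(20*(w - 2)) + 43/(6*(w - 3)) - 671/(12*(w - 6)) + 531/(10*(w - 7)).
Integrate each term: A/(w−a) contributes A·log|w−a|.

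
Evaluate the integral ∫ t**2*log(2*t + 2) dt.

t**3*log(2*t + 2)/3 - t**3/9 + t**2/6 - t/3 + log(t + 1)/3 + C

Use integration by parts with u = log(2*t + 2), dv = t**2 dt.
Then du = 2/(2*t + 2) dt and v = t**3/3.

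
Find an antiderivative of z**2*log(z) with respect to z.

z**3*log(z)/3 - z**3/9 + C

Use integration by parts with u = log(z), dv = z**2 dz.
Then du = 1/z dz and v = z**3/3.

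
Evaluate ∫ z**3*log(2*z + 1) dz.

Use integration by parts with u = log(2*z + 1), dv = z**3 dz.
Then du = 2/(2*z + 1) dz and v = z**4/4.

z**4*log(2*z + 1)/4 - z**4/16 + z**3/24 - z**2/32 + z/32 - log(2*z + 1)/64 + C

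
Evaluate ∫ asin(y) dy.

y*asin(y) + sqrt(-y**2 + 1) + C

Use integration by parts with u = arcsin(y), dv = dy.
Then du = 1/sqrt(-y**2 + 1) dy.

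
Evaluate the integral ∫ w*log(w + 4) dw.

w**2*log(w + 4)/2 - w**2/4 + 2*w - 8*log(w + 4) + C

Use integration by parts with u = log(w + 4), dv = w dw.
Then du = 1/(w + 4) dw and v = w**2/2.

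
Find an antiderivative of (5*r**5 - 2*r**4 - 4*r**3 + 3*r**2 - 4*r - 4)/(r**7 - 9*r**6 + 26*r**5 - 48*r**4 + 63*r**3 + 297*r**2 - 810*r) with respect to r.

Factor the denominator: r*(r - 5)*(r - 3)**2*(r + 2)*(r**2 + 9).
Partial-fraction decomposition: -(4441*r + 4066)/(11934*(r**2 + 9)) - 72/(2275*(r + 2)) - 20467/(8100*(r - 3)) - 239/(135*(r - 3)**2) + 6963/(2380*(r - 5)) + 2/(405*r).
Integrate each term; A/(r−a) gives A·log|r−a|; the (Br+D)/(r²+p²) term gives a log and an atan.

2*log(r)/405 + 6963*log(r - 5)/2380 - 20467*log(r - 3)/8100 - 72*log(r + 2)/2275 - 4441*log(r**2 + 9)/23868 - 2033*atan(r/3)/17901 + 239/(135*r - 405) + C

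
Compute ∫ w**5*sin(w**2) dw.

Let u = w², du = 2w dw; rewrite as (1/2)∫ u^2·sin(1u) du.
Now integrate by parts 2 times.

-w**4*cos(w**2)/2 + w**2*sin(w**2) + cos(w**2) + C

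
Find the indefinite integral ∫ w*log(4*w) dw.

w**2*(log(w) + 2*log(2))/2 - w**2/4 + C

Use integration by parts with u = log(4*w), dv = w dw.
Then du = 1/w dw and v = w**2/2.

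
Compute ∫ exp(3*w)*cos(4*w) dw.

Let I denote the integral. Integrate by parts with u = cos(4*w), dv = exp(3*w) dw, so v = exp(3*w)/3: I = exp(3*w)*cos(4*w)/3 + (4/3)·∫ exp(3*w)*sin(4*w) dw.
Apply parts again with u = sin(4*w), dv = exp(3*w) dw: ∫ exp(3*w)*sin(4*w) dw = exp(3*w)*sin(4*w)/3 − (4/3)·I. Substituting back brings back I: I = 4*exp(3*w)*sin(4*w)/9 + exp(3*w)*cos(4*w)/3 − (16/9)·I.
Solving for I: (1 + 16/9)·I equals the remaining terms, so I = (9/25)·(4*exp(3*w)*sin(4*w)/9 + exp(3*w)*cos(4*w)/3).

4*exp(3*w)*sin(4*w)/25 + 3*exp(3*w)*cos(4*w)/25 + C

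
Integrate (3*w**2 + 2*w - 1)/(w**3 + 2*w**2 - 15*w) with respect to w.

Factor the denominator: w*(w - 3)*(w + 5).
Partial-fraction decomposition: 8/(5*(w + 5)) + 4/(3*(w - 3)) + 1/(15*w).
Integrate each term: A/(w−a) contributes A·log|w−a|.

log(w)/15 + 4*log(w - 3)/3 + 8*log(w + 5)/5 + C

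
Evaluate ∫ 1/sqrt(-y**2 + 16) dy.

asin(y/4) + C

Substitute y = 4·sin(θ), so dy = 4·cos(θ) dθ and the radical becomes sqrt(-y**2 + 16) = 4·cos(θ) by the Pythagorean identity.
Integrate the resulting trig expression in θ, then back-substitute θ = asin(y/4), sin(θ) = y/4, cos(θ) = sqrt(-y**2 + 16)/4 (absorbing any constant into C).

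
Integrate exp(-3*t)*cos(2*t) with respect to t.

2*exp(-3*t)*sin(2*t)/13 - 3*exp(-3*t)*cos(2*t)/13 + C

Let I denote the integral. Integrate by parts with u = cos(2*t), dv = exp(-3*t) dt, so v = -exp(-3*t)/3: I = -exp(-3*t)*cos(2*t)/3 − (2/3)·∫ exp(-3*t)*sin(2*t) dt.
Apply parts again with u = sin(2*t), dv = exp(-3*t) dt: ∫ exp(-3*t)*sin(2*t) dt = -exp(-3*t)*sin(2*t)/3 + (2/3)·I. Substituting back brings back I: I = 2*exp(-3*t)*sin(2*t)/9 - exp(-3*t)*cos(2*t)/3 − (4/9)·I.
Solving for I: (1 + 4/9)·I equals the remaining terms, so I = (9/13)·(2*exp(-3*t)*sin(2*t)/9 - exp(-3*t)*cos(2*t)/3).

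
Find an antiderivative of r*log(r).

Use integration by parts with u = log(r), dv = r dr.
Then du = 1/r dr and v = r**2/2.

r**2*log(r)/2 - r**2/4 + C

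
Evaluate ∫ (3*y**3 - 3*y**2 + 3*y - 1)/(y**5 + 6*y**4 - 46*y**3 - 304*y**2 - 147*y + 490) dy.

Factor the denominator: (y - 7)*(y - 1)*(y + 2)*(y + 5)*(y + 7).
Partial-fraction decomposition: -599/(560*(y + 7)) + 233/(216*(y + 5)) - 43/(405*(y + 2)) - 1/(432*(y - 1)) + 451/(4536*(y - 7)).
Integrate each term: A/(y−a) contributes A·log|y−a|.

451*log(y - 7)/4536 - log(y - 1)/432 - 43*log(y + 2)/405 + 233*log(y + 5)/216 - 599*log(y + 7)/560 + C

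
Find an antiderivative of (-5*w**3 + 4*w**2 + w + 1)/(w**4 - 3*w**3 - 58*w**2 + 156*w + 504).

-31555*log(w - 6)/10816 + 11*log(w + 2)/64 - 381*log(w + 7)/169 + 929/(104*w - 624) + C

Factor the denominator: (w - 6)**2*(w + 2)*(w + 7).
Partial-fraction decomposition: -381/(169*(w + 7)) + 11/(64*(w + 2)) - 31555/(10816*(w - 6)) - 929/(104*(w - 6)**2).
Integrate each term; A/(w−a) gives A·log|w−a|; A/(w−a)² gives −A/(w−a).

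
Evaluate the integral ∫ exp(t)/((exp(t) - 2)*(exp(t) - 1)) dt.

log(exp(t) - 2) - log(exp(t) - 1) + C

Let u = e^t, du = e^t dt.
The integral becomes ∫ du/((u-2)(u-1)); decompose into partial fractions.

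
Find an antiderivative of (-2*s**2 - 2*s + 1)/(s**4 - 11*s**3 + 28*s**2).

-45*log(s)/784 - 37*log(s - 7)/49 + 13*log(s - 4)/16 - 1/(28*s) + C

Factor the denominator: s**2*(s - 7)*(s - 4).
Partial-fraction decomposition: 13/(16*(s - 4)) - 37/(49*(s - 7)) - 45/(784*s) + 1/(28*s**2).
Integrate each term; A/(s−a) gives A·log|s−a|; A/(s−a)² gives −A/(s−a).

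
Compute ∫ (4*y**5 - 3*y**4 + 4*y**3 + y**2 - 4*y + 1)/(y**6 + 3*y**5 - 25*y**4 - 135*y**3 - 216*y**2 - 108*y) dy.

-log(y)/108 + 28093*log(y - 6)/27216 - 5*log(y + 1)/28 + 195*log(y + 2)/16 - 8779*log(y + 3)/972 + 1301/(54*y + 162) + C

Factor the denominator: y*(y - 6)*(y + 1)*(y + 2)*(y + 3)**2.
Partial-fraction decomposition: -8779/(972*(y + 3)) - 1301/(54*(y + 3)**2) + 195/(16*(y + 2)) - 5/(28*(y + 1)) + 28093/(27216*(y - 6)) - 1/(108*y).
Integrate each term; A/(y−a) gives A·log|y−a|; A/(y−a)² gives −A/(y−a).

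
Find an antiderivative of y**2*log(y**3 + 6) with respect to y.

Let u = y**3 + 6, so du = (3*y**2) dy.
The integral becomes (1/3)·∫ log(u) du; integrate by parts with u′=log(u), dv′=du.

y**3*log(y**3 + 6)/3 - y**3/3 + 2*log(y**3 + 6) + C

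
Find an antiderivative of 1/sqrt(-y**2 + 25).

Substitute y = 5·sin(θ), so dy = 5·cos(θ) dθ and the radical becomes sqrt(-y**2 + 25) = 5·cos(θ) by the Pythagorean identity.
Integrate the resulting trig expression in θ, then back-substitute θ = asin(y/5), sin(θ) = y/5, cos(θ) = sqrt(-y**2 + 25)/5 (absorbing any constant into C).

asin(y/5) + C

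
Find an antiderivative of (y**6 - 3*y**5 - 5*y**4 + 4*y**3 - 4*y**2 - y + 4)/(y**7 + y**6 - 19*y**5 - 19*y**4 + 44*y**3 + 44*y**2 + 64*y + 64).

-2*log(y - 4)/255 + 47*log(y - 2)/360 - 2*log(y + 1)/45 - 19*log(y + 2)/120 + 41*log(y + 4)/36 - log(y**2 + 1)/34 - 3*atan(y)/85 + C

Factor the denominator: (y - 4)*(y - 2)*(y + 1)*(y + 2)*(y + 4)*(y**2 + 1).
Partial-fraction decomposition: -(5*y + 3)/(85*(y**2 + 1)) + 41/(36*(y + 4)) - 19/(120*(y + 2)) - 2/(45*(y + 1)) + 47/(360*(y - 2)) - 2/(255*(y - 4)).
Integrate each term; A/(y−a) gives A·log|y−a|; the (By+D)/(y²+p²) term gives a log and an atan.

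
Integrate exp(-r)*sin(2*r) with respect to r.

Let I denote the integral. Integrate by parts with u = sin(2*r), dv = exp(-r) dr, so v = -exp(-r): I = -exp(-r)*sin(2*r) + 2·∫ exp(-r)*cos(2*r) dr.
Apply parts again with u = cos(2*r), dv = exp(-r) dr: ∫ exp(-r)*cos(2*r) dr = -exp(-r)*cos(2*r) − 2·I. Substituting back brings back I: I = -exp(-r)*sin(2*r) - 2*exp(-r)*cos(2*r) − 4·I.
Solving for I: (1 + 4)·I equals the remaining terms, so I = (1/5)·(-exp(-r)*sin(2*r) - 2*exp(-r)*cos(2*r)).

-exp(-r)*sin(2*r)/5 - 2*exp(-r)*cos(2*r)/5 + C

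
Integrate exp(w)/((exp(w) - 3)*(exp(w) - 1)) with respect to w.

log(exp(w) - 3)/2 - log(exp(w) - 1)/2 + C

Let u = e^w, du = e^w dw.
The integral becomes ∫ du/((u-3)(u-1)); decompose into partial fractions.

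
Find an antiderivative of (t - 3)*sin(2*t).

-t*cos(2*t)/2 + sin(2*t)/4 + 3*cos(2*t)/2 + C

Use integration by parts with u = t - 3, dv = sin(2*t) dt, so v = -cos(2*t)/2.
Apply parts 1 times (tabular method): alternate signs, differentiate u down to 0, integrate dv up.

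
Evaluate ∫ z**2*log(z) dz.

Use integration by parts with u = log(z), dv = z**2 dz.
Then du = 1/z dz and v = z**3/3.

z**3*log(z)/3 - z**3/9 + C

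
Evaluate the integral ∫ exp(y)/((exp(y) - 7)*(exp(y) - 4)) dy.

Let u = e^y, du = e^y dy.
The integral becomes ∫ du/((u-7)(u-4)); decompose into partial fractions.

log(exp(y) - 7)/3 - log(exp(y) - 4)/3 + C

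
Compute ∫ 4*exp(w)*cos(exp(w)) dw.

4*sin(exp(w)) + C

Let u = exp(w), so du = (exp(w)) dw.
Rewriting, the integral becomes 4·∫ cos(u) du = 4·sin(u).
Substituting back, u = exp(w).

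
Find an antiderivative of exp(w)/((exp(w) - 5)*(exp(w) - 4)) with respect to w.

Let u = e^w, du = e^w dw.
The integral becomes ∫ du/((u-4)(u-5)); decompose into partial fractions.

log(exp(w) - 5) - log(exp(w) - 4) + C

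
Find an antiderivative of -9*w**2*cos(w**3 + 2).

-3*sin(w**3 + 2) + C

Let u = w**3 + 2, so du = (3*w**2) dw.
Rewriting, the integral becomes -3·∫ cos(u) du = -3·sin(u).
Substituting back, u = w**3 + 2.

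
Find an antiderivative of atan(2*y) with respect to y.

Use integration by parts with u = arctan(2*y), dv = dy.
Then du = 2/(4*y**2 + 1) dy.

y*atan(2*y) - log(4*y**2 + 1)/4 + C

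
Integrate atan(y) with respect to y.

Use integration by parts with u = arctan(y), dv = dy.
Then du = 1/(y**2 + 1) dy.

y*atan(y) - log(y**2 + 1)/2 + C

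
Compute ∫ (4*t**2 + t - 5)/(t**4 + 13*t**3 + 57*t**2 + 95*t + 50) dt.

-log(t + 1)/8 - log(t + 2) + 9*log(t + 5)/8 - 15/(2*t + 10) + C

Factor the denominator: (t + 1)*(t + 2)*(t + 5)**2.
Partial-fraction decomposition: 9/(8*(t + 5)) + 15/(2*(t + 5)**2) - 1/(t + 2) - 1/(8*(t + 1)).
Integrate each term; A/(t−a) gives A·log|t−a|; A/(t−a)² gives −A/(t−a).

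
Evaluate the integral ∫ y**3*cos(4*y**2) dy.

Let u = y², du = 2y dy; rewrite as (1/2)∫ u^1·cos(4u) du.
Now integrate by parts 1 time.

y**2*sin(4*y**2)/8 + cos(4*y**2)/32 + C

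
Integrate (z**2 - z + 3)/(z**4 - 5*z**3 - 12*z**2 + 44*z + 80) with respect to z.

Factor the denominator: (z - 5)*(z - 4)*(z + 2)**2.
Partial-fraction decomposition: -31/(588*(z + 2)) + 3/(14*(z + 2)**2) - 5/(12*(z - 4)) + 23/(49*(z - 5)).
Integrate each term; A/(z−a) gives A·log|z−a|; A/(z−a)² gives −A/(z−a).

23*log(z - 5)/49 - 5*log(z - 4)/12 - 31*log(z + 2)/588 - 3/(14*z + 28) + C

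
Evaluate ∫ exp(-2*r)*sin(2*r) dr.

Let I denote the integral. Integrate by parts with u = sin(2*r), dv = exp(-2*r) dr, so v = -exp(-2*r)/2: I = -exp(-2*r)*sin(2*r)/2 + ∫ exp(-2*r)*cos(2*r) dr.
Apply parts again with u = cos(2*r), dv = exp(-2*r) dr: ∫ exp(-2*r)*cos(2*r) dr = -exp(-2*r)*cos(2*r)/2 − I. Substituting back brings back I: I = -exp(-2*r)*sin(2*r)/2 - exp(-2*r)*cos(2*r)/2 − I.
Solving for I: (1 + 1)·I equals the remaining terms, so I = (1/2)·(-exp(-2*r)*sin(2*r)/2 - exp(-2*r)*cos(2*r)/2).

-exp(-2*r)*sin(2*r)/4 - exp(-2*r)*cos(2*r)/4 + C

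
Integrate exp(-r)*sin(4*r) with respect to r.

-exp(-r)*sin(4*r)/17 - 4*exp(-r)*cos(4*r)/17 + C

Let I denote the integral. Integrate by parts with u = sin(4*r), dv = exp(-r) dr, so v = -exp(-r): I = -exp(-r)*sin(4*r) + 4·∫ exp(-r)*cos(4*r) dr.
Apply parts again with u = cos(4*r), dv = exp(-r) dr: ∫ exp(-r)*cos(4*r) dr = -exp(-r)*cos(4*r) − 4·I. Substituting back brings back I: I = -exp(-r)*sin(4*r) - 4*exp(-r)*cos(4*r) − 16·I.
Solving for I: (1 + 16)·I equals the remaining terms, so I = (1/17)·(-exp(-r)*sin(4*r) - 4*exp(-r)*cos(4*r)).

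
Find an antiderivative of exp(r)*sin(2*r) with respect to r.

exp(r)*sin(2*r)/5 - 2*exp(r)*cos(2*r)/5 + C

Let I denote the integral. Integrate by parts with u = sin(2*r), dv = exp(r) dr, so v = exp(r): I = exp(r)*sin(2*r) − 2·∫ exp(r)*cos(2*r) dr.
Apply parts again with u = cos(2*r), dv = exp(r) dr: ∫ exp(r)*cos(2*r) dr = exp(r)*cos(2*r) + 2·I. Substituting back brings back I: I = exp(r)*sin(2*r) - 2*exp(r)*cos(2*r) − 4·I.
Solving for I: (1 + 4)·I equals the remaining terms, so I = (1/5)·(exp(r)*sin(2*r) - 2*exp(r)*cos(2*r)).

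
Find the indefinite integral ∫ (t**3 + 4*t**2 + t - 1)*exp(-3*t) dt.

Use integration by parts with u = t**3 + 4*t**2 + t - 1, dv = exp(-3*t) dt, so v = -exp(-3*t)/3.
Apply parts 3 times (tabular method): alternate signs, differentiate u down to 0, integrate dv up.

(-9*t**3 - 45*t**2 - 39*t - 4)*exp(-3*t)/27 + C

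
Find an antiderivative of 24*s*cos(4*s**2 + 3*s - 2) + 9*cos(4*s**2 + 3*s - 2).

Let u = 4*s**2 + 3*s - 2, so du = (8*s + 3) ds.
Rewriting, the integral becomes 3·∫ cos(u) du = 3·sin(u).
Substituting back, u = 4*s**2 + 3*s - 2.

3*sin(4*s**2 + 3*s - 2) + C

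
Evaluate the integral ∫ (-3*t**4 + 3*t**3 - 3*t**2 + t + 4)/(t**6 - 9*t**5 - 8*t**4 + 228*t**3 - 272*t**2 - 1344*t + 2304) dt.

Factor the denominator: (t - 6)*(t - 4)**2*(t - 2)*(t + 3)*(t + 4).
Partial-fraction decomposition: 21/(80*(t + 4)) - 10/(63*(t + 3)) + 1/(16*(t - 2)) + 241/(112*(t - 4)) + 11/(4*(t - 4)**2) - 1669/(720*(t - 6)).
Integrate each term; A/(t−a) gives A·log|t−a|; A/(t−a)² gives −A/(t−a).

-1669*log(t - 6)/720 + 241*log(t - 4)/112 + log(t - 2)/16 - 10*log(t + 3)/63 + 21*log(t + 4)/80 - 11/(4*t - 16) + C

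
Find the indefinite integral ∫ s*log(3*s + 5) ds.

s**2*log(3*s + 5)/2 - s**2/4 + 5*s/6 - 25*log(3*s + 5)/18 + C

Use integration by parts with u = log(3*s + 5), dv = s ds.
Then du = 3/(3*s + 5) ds and v = s**2/2.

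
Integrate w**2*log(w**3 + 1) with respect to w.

Let u = w**3 + 1, so du = (3*w**2) dw.
The integral becomes (1/3)·∫ log(u) du; integrate by parts with u′=log(u), dv′=du.

w**3*log(w**3 + 1)/3 - w**3/3 + log(w**3 + 1)/3 + C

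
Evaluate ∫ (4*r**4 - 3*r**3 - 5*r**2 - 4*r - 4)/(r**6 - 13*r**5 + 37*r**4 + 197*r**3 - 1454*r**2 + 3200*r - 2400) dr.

Factor the denominator: (r - 5)*(r - 4)**2*(r - 3)*(r - 2)*(r + 5).
Partial-fraction decomposition: -461/(7560*(r + 5)) + 2/(21*(r - 2)) - 91/(8*(r - 3)) - 583/(27*(r - 4)) - 122/(3*(r - 4)**2) + 494/(15*(r - 5)).
Integrate each term; A/(r−a) gives A·log|r−a|; A/(r−a)² gives −A/(r−a).

494*log(r - 5)/15 - 583*log(r - 4)/27 - 91*log(r - 3)/8 + 2*log(r - 2)/21 - 461*log(r + 5)/7560 + 122/(3*r - 12) + C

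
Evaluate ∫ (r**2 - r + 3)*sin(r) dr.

-r**2*cos(r) + 2*r*sin(r) + r*cos(r) - sin(r) - cos(r) + C

Use integration by parts with u = r**2 - r + 3, dv = sin(r) dr, so v = -cos(r).
Apply parts 2 times (tabular method): alternate signs, differentiate u down to 0, integrate dv up.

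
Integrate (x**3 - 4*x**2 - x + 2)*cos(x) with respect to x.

x**3*sin(x) - 4*x**2*sin(x) + 3*x**2*cos(x) - 7*x*sin(x) - 8*x*cos(x) + 10*sin(x) - 7*cos(x) + C

Use integration by parts with u = x**3 - 4*x**2 - x + 2, dv = cos(x) dx, so v = sin(x).
Apply parts 3 times (tabular method): alternate signs, differentiate u down to 0, integrate dv up.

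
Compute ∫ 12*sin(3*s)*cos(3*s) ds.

Let u = sin(3*s), so du = (3*cos(3*s)) ds.
Rewriting, the integral becomes 4·∫ u^1 du = 4·u^2/2.
Substituting back, u = sin(3*s).

2*sin(3*s)**2 + C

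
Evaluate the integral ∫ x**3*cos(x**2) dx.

x**2*sin(x**2)/2 + cos(x**2)/2 + C

Let u = x², du = 2x dx; rewrite as (1/2)∫ u^1·cos(1u) du.
Now integrate by parts 1 time.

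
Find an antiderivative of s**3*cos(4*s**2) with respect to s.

s**2*sin(4*s**2)/8 + cos(4*s**2)/32 + C

Let u = s², du = 2s ds; rewrite as (1/2)∫ u^1·cos(4u) du.
Now integrate by parts 1 time.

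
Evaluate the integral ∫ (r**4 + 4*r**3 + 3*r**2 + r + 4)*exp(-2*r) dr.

Use integration by parts with u = r**4 + 4*r**3 + 3*r**2 + r + 4, dv = exp(-2*r) dr, so v = -exp(-2*r)/2.
Apply parts 4 times (tabular method): alternate signs, differentiate u down to 0, integrate dv up.

(-2*r**4 - 12*r**3 - 24*r**2 - 26*r - 21)*exp(-2*r)/4 + C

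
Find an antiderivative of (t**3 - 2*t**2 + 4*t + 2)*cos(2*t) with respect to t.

t**3*sin(2*t)/2 - t**2*sin(2*t) + 3*t**2*cos(2*t)/4 + 5*t*sin(2*t)/4 - t*cos(2*t) + 3*sin(2*t)/2 + 5*cos(2*t)/8 + C

Use integration by parts with u = t**3 - 2*t**2 + 4*t + 2, dv = cos(2*t) dt, so v = sin(2*t)/2.
Apply parts 3 times (tabular method): alternate signs, differentiate u down to 0, integrate dv up.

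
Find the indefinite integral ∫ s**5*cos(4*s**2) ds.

Let u = s², du = 2s ds; rewrite as (1/2)∫ u^2·cos(4u) du.
Now integrate by parts 2 times.

s**4*sin(4*s**2)/8 + s**2*cos(4*s**2)/16 - sin(4*s**2)/64 + C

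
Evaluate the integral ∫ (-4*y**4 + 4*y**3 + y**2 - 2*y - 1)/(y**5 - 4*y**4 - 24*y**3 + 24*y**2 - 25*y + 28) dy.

-4099*log(y - 7)/1650 + log(y - 1)/30 - 1257*log(y + 4)/935 - 87*log(y**2 + 1)/850 - 9*atan(y)/425 + C

Factor the denominator: (y - 7)*(y - 1)*(y + 4)*(y**2 + 1).
Partial-fraction decomposition: -3*(29*y + 3)/(425*(y**2 + 1)) - 1257/(935*(y + 4)) + 1/(30*(y - 1)) - 4099/(1650*(y - 7)).
Integrate each term; A/(y−a) gives A·log|y−a|; the (By+D)/(y²+p²) term gives a log and an atan.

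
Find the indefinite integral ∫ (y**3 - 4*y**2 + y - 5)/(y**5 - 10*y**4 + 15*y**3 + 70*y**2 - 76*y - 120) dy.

73*log(y - 6)/224 - 25*log(y - 5)/126 - 11*log(y - 2)/144 + 11*log(y + 1)/126 - 31*log(y + 2)/224 + C

Factor the denominator: (y - 6)*(y - 5)*(y - 2)*(y + 1)*(y + 2).
Partial-fraction decomposition: -31/(224*(y + 2)) + 11/(126*(y + 1)) - 11/(144*(y - 2)) - 25/(126*(y - 5)) + 73/(224*(y - 6)).
Integrate each term: A/(y−a) contributes A·log|y−a|.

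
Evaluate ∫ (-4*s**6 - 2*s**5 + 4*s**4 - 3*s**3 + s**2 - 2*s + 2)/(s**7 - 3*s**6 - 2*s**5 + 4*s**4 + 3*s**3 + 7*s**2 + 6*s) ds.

Factor the denominator: s*(s - 3)*(s - 2)*(s + 1)**2*(s**2 + 1).
Partial-fraction decomposition: -(4*s + 5)/(10*(s**2 + 1)) - 65/(144*(s + 1)) - 5/(12*(s + 1)**2) + 139/(45*(s - 2)) - 1577/(240*(s - 3)) + 1/(3*s).
Integrate each term; A/(s−a) gives A·log|s−a|; the (Bs+D)/(s²+p²) term gives a log and an atan.

log(s)/3 - 1577*log(s - 3)/240 + 139*log(s - 2)/45 - 65*log(s + 1)/144 - log(s**2 + 1)/5 - atan(s)/2 + 5/(12*s + 12) + C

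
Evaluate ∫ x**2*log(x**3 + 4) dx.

Let u = x**3 + 4, so du = (3*x**2) dx.
The integral becomes (1/3)·∫ log(u) du; integrate by parts with u′=log(u), dv′=du.

x**3*log(x**3 + 4)/3 - x**3/3 + 4*log(x**3 + 4)/3 + C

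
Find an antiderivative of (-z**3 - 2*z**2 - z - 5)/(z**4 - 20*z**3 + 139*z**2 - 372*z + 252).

Factor the denominator: (z - 7)*(z - 6)**2*(z - 1).
Partial-fraction decomposition: 3/(50*(z - 1)) + 1861/(25*(z - 6)) + 299/(5*(z - 6)**2) - 151/(2*(z - 7)).
Integrate each term; A/(z−a) gives A·log|z−a|; A/(z−a)² gives −A/(z−a).

-151*log(z - 7)/2 + 1861*log(z - 6)/25 + 3*log(z - 1)/50 - 299/(5*z - 30) + C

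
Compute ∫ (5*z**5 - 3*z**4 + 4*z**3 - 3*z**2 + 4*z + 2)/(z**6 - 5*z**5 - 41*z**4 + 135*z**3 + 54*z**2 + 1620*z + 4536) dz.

26029*log(z - 7)/2262 - 17887*log(z - 6)/2160 - 43*log(z + 2)/624 + 21881*log(z + 6)/14040 + 9649*log(z**2 + 9)/67860 + 11863*atan(z/3)/101790 + C

Factor the denominator: (z - 7)*(z - 6)*(z + 2)*(z + 6)*(z**2 + 9).
Partial-fraction decomposition: (9649*z + 11863)/(33930*(z**2 + 9)) + 21881/(14040*(z + 6)) - 43/(624*(z + 2)) - 17887/(2160*(z - 6)) + 26029/(2262*(z - 7)).
Integrate each term; A/(z−a) gives A·log|z−a|; the (Bz+D)/(z²+p²) term gives a log and an atan.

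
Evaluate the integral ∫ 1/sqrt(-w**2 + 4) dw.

asin(w/2) + C

Substitute w = 2·sin(θ), so dw = 2·cos(θ) dθ and the radical becomes sqrt(-w**2 + 4) = 2·cos(θ) by the Pythagorean identity.
Integrate the resulting trig expression in θ, then back-substitute θ = asin(w/2), sin(θ) = w/2, cos(θ) = sqrt(-w**2 + 4)/2 (absorbing any constant into C).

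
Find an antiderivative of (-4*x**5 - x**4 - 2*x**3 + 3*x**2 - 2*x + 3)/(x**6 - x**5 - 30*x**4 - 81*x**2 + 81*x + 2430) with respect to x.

Factor the denominator: (x - 6)*(x - 3)*(x + 3)*(x + 5)*(x**2 + 9).
Partial-fraction decomposition: -7*(189*x + 109)/(3060*(x**2 + 9)) - 12213/(5984*(x + 5)) + 109/(216*(x + 3)) + 361/(864*(x - 3)) - 3637/(1485*(x - 6)).
Integrate each term; A/(x−a) gives A·log|x−a|; the (Bx+D)/(x²+p²) term gives a log and an atan.

-3637*log(x - 6)/1485 + 361*log(x - 3)/864 + 109*log(x + 3)/216 - 12213*log(x + 5)/5984 - 147*log(x**2 + 9)/680 - 763*atan(x/3)/9180 + C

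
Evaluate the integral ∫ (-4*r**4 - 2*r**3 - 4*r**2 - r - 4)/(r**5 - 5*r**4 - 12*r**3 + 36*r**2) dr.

Factor the denominator: r**2*(r - 6)*(r - 2)*(r + 3).
Partial-fraction decomposition: -307/(405*(r + 3)) + 51/(40*(r - 2)) - 2885/(648*(r - 6)) - 7/(108*r) - 1/(9*r**2).
Integrate each term; A/(r−a) gives A·log|r−a|; A/(r−a)² gives −A/(r−a).

-7*log(r)/108 - 2885*log(r - 6)/648 + 51*log(r - 2)/40 - 307*log(r + 3)/405 + 1/(9*r) + C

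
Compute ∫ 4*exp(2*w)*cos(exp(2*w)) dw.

2*sin(exp(2*w)) + C

Let u = exp(2*w), so du = (2*exp(2*w)) dw.
Rewriting, the integral becomes 2·∫ cos(u) du = 2·sin(u).
Substituting back, u = exp(2*w).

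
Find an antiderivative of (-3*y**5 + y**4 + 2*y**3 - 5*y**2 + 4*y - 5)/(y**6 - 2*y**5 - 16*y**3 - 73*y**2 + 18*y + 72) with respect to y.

Factor the denominator: (y - 4)*(y - 1)*(y + 1)*(y + 2)*(y**2 + 9).
Partial-fraction decomposition: -(4611*y + 2569)/(3250*(y**2 + 9)) - 7/(26*(y + 2)) - 3/(25*(y + 1)) + 1/(30*(y - 1)) - 919/(750*(y - 4)).
Integrate each term; A/(y−a) gives A·log|y−a|; the (By+D)/(y²+p²) term gives a log and an atan.

-919*log(y - 4)/750 + log(y - 1)/30 - 3*log(y + 1)/25 - 7*log(y + 2)/26 - 4611*log(y**2 + 9)/6500 - 2569*atan(y/3)/9750 + C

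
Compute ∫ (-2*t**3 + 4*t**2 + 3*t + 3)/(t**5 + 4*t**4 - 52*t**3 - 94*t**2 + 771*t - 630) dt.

-log(t - 5)/8 + log(t - 3)/60 + log(t - 1)/56 - 17*log(t + 6)/21 + 9*log(t + 7)/10 + C

Factor the denominator: (t - 5)*(t - 3)*(t - 1)*(t + 6)*(t + 7).
Partial-fraction decomposition: 9/(10*(t + 7)) - 17/(21*(t + 6)) + 1/(56*(t - 1)) + 1/(60*(t - 3)) - 1/(8*(t - 5)).
Integrate each term: A/(t−a) contributes A·log|t−a|.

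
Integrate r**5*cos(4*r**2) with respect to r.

r**4*sin(4*r**2)/8 + r**2*cos(4*r**2)/16 - sin(4*r**2)/64 + C

Let u = r², du = 2r dr; rewrite as (1/2)∫ u^2·cos(4u) du.
Now integrate by parts 2 times.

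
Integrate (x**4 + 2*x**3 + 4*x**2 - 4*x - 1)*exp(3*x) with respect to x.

Use integration by parts with u = x**4 + 2*x**3 + 4*x**2 - 4*x - 1, dv = exp(3*x) dx, so v = exp(3*x)/3.
Apply parts 4 times (tabular method): alternate signs, differentiate u down to 0, integrate dv up.

(27*x**4 + 18*x**3 + 90*x**2 - 168*x + 29)*exp(3*x)/81 + C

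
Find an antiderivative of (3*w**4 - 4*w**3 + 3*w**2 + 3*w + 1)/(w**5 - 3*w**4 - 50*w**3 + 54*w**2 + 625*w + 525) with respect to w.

Factor the denominator: (w - 7)*(w - 5)*(w + 1)*(w + 3)*(w + 5).
Partial-fraction decomposition: 203/(80*(w + 5)) - 37/(32*(w + 3)) + 1/(48*(w + 1)) - 733/(480*(w - 5)) + 25/(8*(w - 7)).
Integrate each term: A/(w−a) contributes A·log|w−a|.

25*log(w - 7)/8 - 733*log(w - 5)/480 + log(w + 1)/48 - 37*log(w + 3)/32 + 203*log(w + 5)/80 + C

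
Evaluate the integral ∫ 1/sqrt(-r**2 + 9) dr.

asin(r/3) + C

Substitute r = 3·sin(θ), so dr = 3·cos(θ) dθ and the radical becomes sqrt(-r**2 + 9) = 3·cos(θ) by the Pythagorean identity.
Integrate the resulting trig expression in θ, then back-substitute θ = asin(r/3), sin(θ) = r/3, cos(θ) = sqrt(-r**2 + 9)/3 (absorbing any constant into C).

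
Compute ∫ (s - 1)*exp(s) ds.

(s - 2)*exp(s) + C

Use integration by parts with u = s - 1, dv = exp(s) ds, so v = exp(s).
Apply parts 1 times (tabular method): alternate signs, differentiate u down to 0, integrate dv up.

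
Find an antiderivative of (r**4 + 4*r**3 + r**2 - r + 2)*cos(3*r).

r**4*sin(3*r)/3 + 4*r**3*sin(3*r)/3 + 4*r**3*cos(3*r)/9 - r**2*sin(3*r)/9 + 4*r**2*cos(3*r)/3 - 11*r*sin(3*r)/9 - 2*r*cos(3*r)/27 + 56*sin(3*r)/81 - 11*cos(3*r)/27 + C

Use integration by parts with u = r**4 + 4*r**3 + r**2 - r + 2, dv = cos(3*r) dr, so v = sin(3*r)/3.
Apply parts 4 times (tabular method): alternate signs, differentiate u down to 0, integrate dv up.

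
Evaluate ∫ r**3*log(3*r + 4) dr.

r**4*log(3*r + 4)/4 - r**4/16 + r**3/9 - 2*r**2/9 + 16*r/27 - 64*log(3*r + 4)/81 + C

Use integration by parts with u = log(3*r + 4), dv = r**3 dr.
Then du = 3/(3*r + 4) dr and v = r**4/4.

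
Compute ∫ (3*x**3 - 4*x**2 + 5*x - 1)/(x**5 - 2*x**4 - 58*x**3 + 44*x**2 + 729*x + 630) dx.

Factor the denominator: (x - 7)*(x - 5)*(x + 1)*(x + 3)*(x + 6).
Partial-fraction decomposition: -823/(2145*(x + 6)) + 133/(480*(x + 3)) - 13/(480*(x + 1)) - 299/(1056*(x - 5)) + 867/(2080*(x - 7)).
Integrate each term: A/(x−a) contributes A·log|x−a|.

867*log(x - 7)/2080 - 299*log(x - 5)/1056 - 13*log(x + 1)/480 + 133*log(x + 3)/480 - 823*log(x + 6)/2145 + C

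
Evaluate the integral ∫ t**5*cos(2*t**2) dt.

Let u = t², du = 2t dt; rewrite as (1/2)∫ u^2·cos(2u) du.
Now integrate by parts 2 times.

t**4*sin(2*t**2)/4 + t**2*cos(2*t**2)/4 - sin(2*t**2)/8 + C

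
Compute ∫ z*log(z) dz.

Use integration by parts with u = log(z), dv = z dz.
Then du = 1/z dz and v = z**2/2.

z**2*log(z)/2 - z**2/4 + C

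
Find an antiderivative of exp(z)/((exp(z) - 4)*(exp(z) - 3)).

Let u = e^z, du = e^z dz.
The integral becomes ∫ du/((u-4)(u-3)); decompose into partial fractions.

log(exp(z) - 4) - log(exp(z) - 3) + C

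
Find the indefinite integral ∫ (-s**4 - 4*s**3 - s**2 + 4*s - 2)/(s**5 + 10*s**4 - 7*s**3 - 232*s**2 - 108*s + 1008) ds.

-257*log(s - 4)/770 + 23*log(s - 2)/360 + log(s + 3)/105 + 247*log(s + 6)/120 - 277*log(s + 7)/99 + C

Factor the denominator: (s - 4)*(s - 2)*(s + 3)*(s + 6)*(s + 7).
Partial-fraction decomposition: -277/(99*(s + 7)) + 247/(120*(s + 6)) + 1/(105*(s + 3)) + 23/(360*(s - 2)) - 257/(770*(s - 4)).
Integrate each term: A/(s−a) contributes A·log|s−a|.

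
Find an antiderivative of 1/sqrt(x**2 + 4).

log(x + sqrt(x**2 + 4)) + C

Substitute x = 2·tan(θ), so dx = 2·sec(θ)^2 dθ and the radical becomes sqrt(x**2 + 4) = 2·sec(θ) by the Pythagorean identity.
Integrate the resulting trig expression in θ, then back-substitute tan(θ) = x/2, sec(θ) = sqrt(x**2 + 4)/2 (absorbing any constant into C).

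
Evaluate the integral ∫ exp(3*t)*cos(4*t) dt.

4*exp(3*t)*sin(4*t)/25 + 3*exp(3*t)*cos(4*t)/25 + C

Let I denote the integral. Integrate by parts with u = cos(4*t), dv = exp(3*t) dt, so v = exp(3*t)/3: I = exp(3*t)*cos(4*t)/3 + (4/3)·∫ exp(3*t)*sin(4*t) dt.
Apply parts again with u = sin(4*t), dv = exp(3*t) dt: ∫ exp(3*t)*sin(4*t) dt = exp(3*t)*sin(4*t)/3 − (4/3)·I. Substituting back brings back I: I = 4*exp(3*t)*sin(4*t)/9 + exp(3*t)*cos(4*t)/3 − (16/9)·I.
Solving for I: (1 + 16/9)·I equals the remaining terms, so I = (9/25)·(4*exp(3*t)*sin(4*t)/9 + exp(3*t)*cos(4*t)/3).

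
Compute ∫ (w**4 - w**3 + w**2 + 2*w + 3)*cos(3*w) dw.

w**4*sin(3*w)/3 - w**3*sin(3*w)/3 + 4*w**3*cos(3*w)/9 - w**2*sin(3*w)/9 - w**2*cos(3*w)/3 + 8*w*sin(3*w)/9 - 2*w*cos(3*w)/27 + 83*sin(3*w)/81 + 8*cos(3*w)/27 + C

Use integration by parts with u = w**4 - w**3 + w**2 + 2*w + 3, dv = cos(3*w) dw, so v = sin(3*w)/3.
Apply parts 4 times (tabular method): alternate signs, differentiate u down to 0, integrate dv up.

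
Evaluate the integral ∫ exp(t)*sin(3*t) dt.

exp(t)*sin(3*t)/10 - 3*exp(t)*cos(3*t)/10 + C

Let I denote the integral. Integrate by parts with u = sin(3*t), dv = exp(t) dt, so v = exp(t): I = exp(t)*sin(3*t) − 3·∫ exp(t)*cos(3*t) dt.
Apply parts again with u = cos(3*t), dv = exp(t) dt: ∫ exp(t)*cos(3*t) dt = exp(t)*cos(3*t) + 3·I. Substituting back brings back I: I = exp(t)*sin(3*t) - 3*exp(t)*cos(3*t) − 9·I.
Solving for I: (1 + 9)·I equals the remaining terms, so I = (1/10)·(exp(t)*sin(3*t) - 3*exp(t)*cos(3*t)).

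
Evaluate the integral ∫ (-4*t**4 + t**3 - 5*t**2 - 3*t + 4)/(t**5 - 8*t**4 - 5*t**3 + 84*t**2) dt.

Factor the denominator: t**2*(t - 7)*(t - 4)*(t + 3).
Partial-fraction decomposition: -383/(630*(t + 3)) + 131/(42*(t - 4)) - 9523/(1470*(t - 7)) - 29/(882*t) + 1/(21*t**2).
Integrate each term; A/(t−a) gives A·log|t−a|; A/(t−a)² gives −A/(t−a).

-29*log(t)/882 - 9523*log(t - 7)/1470 + 131*log(t - 4)/42 - 383*log(t + 3)/630 - 1/(21*t) + C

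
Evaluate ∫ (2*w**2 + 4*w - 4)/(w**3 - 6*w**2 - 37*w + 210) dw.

61*log(w - 7)/13 - 3*log(w - 5) + 4*log(w + 6)/13 + C

Factor the denominator: (w - 7)*(w - 5)*(w + 6).
Partial-fraction decomposition: 4/(13*(w + 6)) - 3/(w - 5) + 61/(13*(w - 7)).
Integrate each term: A/(w−a) contributes A·log|w−a|.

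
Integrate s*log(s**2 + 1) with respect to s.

s**2*log(s**2 + 1)/2 - s**2/2 + log(s**2 + 1)/2 + C

Let u = s**2 + 1, so du = (2*s) ds.
The integral becomes (1/2)·∫ log(u) du; integrate by parts with u′=log(u), dv′=du.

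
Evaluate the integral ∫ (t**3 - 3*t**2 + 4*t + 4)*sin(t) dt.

Use integration by parts with u = t**3 - 3*t**2 + 4*t + 4, dv = sin(t) dt, so v = -cos(t).
Apply parts 3 times (tabular method): alternate signs, differentiate u down to 0, integrate dv up.

-t**3*cos(t) + 3*t**2*sin(t) + 3*t**2*cos(t) - 6*t*sin(t) + 2*t*cos(t) - 2*sin(t) - 10*cos(t) + C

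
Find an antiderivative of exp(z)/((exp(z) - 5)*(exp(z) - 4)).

Let u = e^z, du = e^z dz.
The integral becomes ∫ du/((u-4)(u-5)); decompose into partial fractions.

log(exp(z) - 5) - log(exp(z) - 4) + C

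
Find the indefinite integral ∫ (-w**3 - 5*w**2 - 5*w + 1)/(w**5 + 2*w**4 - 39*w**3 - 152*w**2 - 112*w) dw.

-log(w)/112 - 311*log(w - 7)/3388 + log(w + 1)/36 + 1271*log(w + 4)/17424 + 5/(132*w + 528) + C

Factor the denominator: w*(w - 7)*(w + 1)*(w + 4)**2.
Partial-fraction decomposition: 1271/(17424*(w + 4)) - 5/(132*(w + 4)**2) + 1/(36*(w + 1)) - 311/(3388*(w - 7)) - 1/(112*w).
Integrate each term; A/(w−a) gives A·log|w−a|; A/(w−a)² gives −A/(w−a).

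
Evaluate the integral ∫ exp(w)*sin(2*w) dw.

Let I denote the integral. Integrate by parts with u = sin(2*w), dv = exp(w) dw, so v = exp(w): I = exp(w)*sin(2*w) − 2·∫ exp(w)*cos(2*w) dw.
Apply parts again with u = cos(2*w), dv = exp(w) dw: ∫ exp(w)*cos(2*w) dw = exp(w)*cos(2*w) + 2·I. Substituting back brings back I: I = exp(w)*sin(2*w) - 2*exp(w)*cos(2*w) − 4·I.
Solving for I: (1 + 4)·I equals the remaining terms, so I = (1/5)·(exp(w)*sin(2*w) - 2*exp(w)*cos(2*w)).

exp(w)*sin(2*w)/5 - 2*exp(w)*cos(2*w)/5 + C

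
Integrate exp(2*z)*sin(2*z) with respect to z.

Let I denote the integral. Integrate by parts with u = sin(2*z), dv = exp(2*z) dz, so v = exp(2*z)/2: I = exp(2*z)*sin(2*z)/2 − ∫ exp(2*z)*cos(2*z) dz.
Apply parts again with u = cos(2*z), dv = exp(2*z) dz: ∫ exp(2*z)*cos(2*z) dz = exp(2*z)*cos(2*z)/2 + I. Substituting back brings back I: I = exp(2*z)*sin(2*z)/2 - exp(2*z)*cos(2*z)/2 − I.
Solving for I: (1 + 1)·I equals the remaining terms, so I = (1/2)·(exp(2*z)*sin(2*z)/2 - exp(2*z)*cos(2*z)/2).

exp(2*z)*sin(2*z)/4 - exp(2*z)*cos(2*z)/4 + C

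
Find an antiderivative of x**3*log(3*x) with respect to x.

x**4*(log(x) + log(3))/4 - x**4/16 + C

Use integration by parts with u = log(3*x), dv = x**3 dx.
Then du = 1/x dx and v = x**4/4.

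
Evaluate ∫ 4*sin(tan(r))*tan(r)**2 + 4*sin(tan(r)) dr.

Let u = tan(r), so du = (tan(r)**2 + 1) dr.
Rewriting, the integral becomes 4·∫ sin(u) du = 4·-cos(u).
Substituting back, u = tan(r).

-4*cos(tan(r)) + C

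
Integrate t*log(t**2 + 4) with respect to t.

Let u = t**2 + 4, so du = (2*t) dt.
The integral becomes (1/2)·∫ log(u) du; integrate by parts with u′=log(u), dv′=du.

t**2*log(t**2 + 4)/2 - t**2/2 + 2*log(t**2 + 4) + C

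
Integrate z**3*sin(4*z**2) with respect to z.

-z**2*cos(4*z**2)/8 + sin(4*z**2)/32 + C

Let u = z², du = 2z dz; rewrite as (1/2)∫ u^1·sin(4u) du.
Now integrate by parts 1 time.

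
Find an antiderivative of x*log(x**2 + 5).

x**2*log(x**2 + 5)/2 - x**2/2 + 5*log(x**2 + 5)/2 + C

Let u = x**2 + 5, so du = (2*x) dx.
The integral becomes (1/2)·∫ log(u) du; integrate by parts with u′=log(u), dv′=du.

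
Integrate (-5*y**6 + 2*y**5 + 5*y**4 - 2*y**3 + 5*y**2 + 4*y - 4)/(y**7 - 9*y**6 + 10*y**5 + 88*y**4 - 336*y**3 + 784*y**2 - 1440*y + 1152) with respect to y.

-5287*log(y - 6)/480 + 2755*log(y - 3)/273 - 123*log(y - 2)/32 - 117*log(y + 4)/280 + 6*log(y**2 + 4)/65 - 77*atan(y/2)/520 + 7/(8*y - 16) + C

Factor the denominator: (y - 6)*(y - 3)*(y - 2)**2*(y + 4)*(y**2 + 4).
Partial-fraction decomposition: (48*y - 77)/(260*(y**2 + 4)) - 117/(280*(y + 4)) - 123/(32*(y - 2)) - 7/(8*(y - 2)**2) + 2755/(273*(y - 3)) - 5287/(480*(y - 6)).
Integrate each term; A/(y−a) gives A·log|y−a|; the (By+D)/(y²+p²) term gives a log and an atan.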